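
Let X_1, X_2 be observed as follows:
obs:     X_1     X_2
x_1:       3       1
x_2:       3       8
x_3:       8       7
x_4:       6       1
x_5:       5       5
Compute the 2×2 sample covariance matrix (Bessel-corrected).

Step 1 — column means:
  mean(X_1) = (3 + 3 + 8 + 6 + 5) / 5 = 25/5 = 5
  mean(X_2) = (1 + 8 + 7 + 1 + 5) / 5 = 22/5 = 4.4

Step 2 — sample covariance S[i,j] = (1/(n-1)) · Σ_k (x_{k,i} - mean_i) · (x_{k,j} - mean_j), with n-1 = 4.
  S[X_1,X_1] = ((-2)·(-2) + (-2)·(-2) + (3)·(3) + (1)·(1) + (0)·(0)) / 4 = 18/4 = 4.5
  S[X_1,X_2] = ((-2)·(-3.4) + (-2)·(3.6) + (3)·(2.6) + (1)·(-3.4) + (0)·(0.6)) / 4 = 4/4 = 1
  S[X_2,X_2] = ((-3.4)·(-3.4) + (3.6)·(3.6) + (2.6)·(2.6) + (-3.4)·(-3.4) + (0.6)·(0.6)) / 4 = 43.2/4 = 10.8

S is symmetric (S[j,i] = S[i,j]). Assembling:

S = [[4.5, 1],
 [1, 10.8]]


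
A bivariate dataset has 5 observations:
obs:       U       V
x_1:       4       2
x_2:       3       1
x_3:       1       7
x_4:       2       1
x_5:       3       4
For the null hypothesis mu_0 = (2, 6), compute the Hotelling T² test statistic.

Step 1 — sample mean vector:
  mean(U) = (4 + 3 + 1 + 2 + 3) / 5 = 13/5 = 2.6
  mean(V) = (2 + 1 + 7 + 1 + 4) / 5 = 15/5 = 3
  x̄ = (2.6, 3),  deviation x̄ - mu_0 = (2.6, 3) - (2, 6) = (0.6, -3).

Step 2 — sample covariance matrix, S[i,j] = (1/(n-1)) · Σ_k (x_{k,i} - mean_i) · (x_{k,j} - mean_j), divisor n-1 = 4:
  S[U,U] = ((1.4)·(1.4) + (0.4)·(0.4) + (-1.6)·(-1.6) + (-0.6)·(-0.6) + (0.4)·(0.4)) / 4 = 5.2/4 = 1.3
  S[U,V] = ((1.4)·(-1) + (0.4)·(-2) + (-1.6)·(4) + (-0.6)·(-2) + (0.4)·(1)) / 4 = -7/4 = -1.75
  S[V,V] = ((-1)·(-1) + (-2)·(-2) + (4)·(4) + (-2)·(-2) + (1)·(1)) / 4 = 26/4 = 6.5
  S = [[1.3, -1.75],
 [-1.75, 6.5]].

Step 3 — invert S. det(S) = 1.3·6.5 - (-1.75)² = 5.3875.
  S^{-1} = (1/det) · [[d, -b], [-b, a]] = [[1.2065, 0.3248],
 [0.3248, 0.2413]].

Step 4 — quadratic form (x̄ - mu_0)^T · S^{-1} · (x̄ - mu_0):
  S^{-1} · (x̄ - mu_0) = (-0.2506, -0.529),
  (x̄ - mu_0)^T · [...] = (0.6)·(-0.2506) + (-3)·(-0.529) = 1.4367.

Step 5 — scale by n: T² = 5 · 1.4367 = 7.1833.

T² ≈ 7.1833


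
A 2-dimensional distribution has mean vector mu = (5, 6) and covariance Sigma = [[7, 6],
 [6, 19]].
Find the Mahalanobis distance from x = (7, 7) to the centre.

Step 1 — centre the observation: (x - mu) = (2, 1).

Step 2 — invert Sigma. det(Sigma) = 7·19 - (6)² = 97.
  Sigma^{-1} = (1/det) · [[d, -b], [-b, a]] = [[0.1959, -0.0619],
 [-0.0619, 0.0722]].

Step 3 — form the quadratic (x - mu)^T · Sigma^{-1} · (x - mu):
  Sigma^{-1} · (x - mu) = (0.3299, -0.0515).
  (x - mu)^T · [Sigma^{-1} · (x - mu)] = (2)·(0.3299) + (1)·(-0.0515) = 0.6082.

Step 4 — take square root: d = √(0.6082) ≈ 0.7799.

d(x, mu) = √(0.6082) ≈ 0.7799


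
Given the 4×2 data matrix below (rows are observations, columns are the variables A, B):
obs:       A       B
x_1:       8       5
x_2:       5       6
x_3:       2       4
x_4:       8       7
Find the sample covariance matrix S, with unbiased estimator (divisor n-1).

Step 1 — column means:
  mean(A) = (8 + 5 + 2 + 8) / 4 = 23/4 = 5.75
  mean(B) = (5 + 6 + 4 + 7) / 4 = 22/4 = 5.5

Step 2 — sample covariance S[i,j] = (1/(n-1)) · Σ_k (x_{k,i} - mean_i) · (x_{k,j} - mean_j), with n-1 = 3.
  S[A,A] = ((2.25)·(2.25) + (-0.75)·(-0.75) + (-3.75)·(-3.75) + (2.25)·(2.25)) / 3 = 24.75/3 = 8.25
  S[A,B] = ((2.25)·(-0.5) + (-0.75)·(0.5) + (-3.75)·(-1.5) + (2.25)·(1.5)) / 3 = 7.5/3 = 2.5
  S[B,B] = ((-0.5)·(-0.5) + (0.5)·(0.5) + (-1.5)·(-1.5) + (1.5)·(1.5)) / 3 = 5/3 = 1.6667

S is symmetric (S[j,i] = S[i,j]). Assembling:

S = [[8.25, 2.5],
 [2.5, 1.6667]]


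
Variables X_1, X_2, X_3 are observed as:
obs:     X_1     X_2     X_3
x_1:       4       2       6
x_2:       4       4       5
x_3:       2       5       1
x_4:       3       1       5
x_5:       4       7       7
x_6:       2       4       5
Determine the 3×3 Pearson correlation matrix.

Step 1 — column means:
  mean(X_1) = (4 + 4 + 2 + 3 + 4 + 2) / 6 = 19/6 = 3.1667
  mean(X_2) = (2 + 4 + 5 + 1 + 7 + 4) / 6 = 23/6 = 3.8333
  mean(X_3) = (6 + 5 + 1 + 5 + 7 + 5) / 6 = 29/6 = 4.8333

Step 2 — sample variances and covariances s[i,j] = (1/(n-1)) · Σ_k (x_{k,i} - mean_i) · (x_{k,j} - mean_j), with n-1 = 5:
  s[X_1,X_1] = ((0.8333)·(0.8333) + (0.8333)·(0.8333) + (-1.1667)·(-1.1667) + (-0.1667)·(-0.1667) + (0.8333)·(0.8333) + (-1.1667)·(-1.1667)) / 5 = 4.8333/5 = 0.9667
  s[X_1,X_2] = ((0.8333)·(-1.8333) + (0.8333)·(0.1667) + (-1.1667)·(1.1667) + (-0.1667)·(-2.8333) + (0.8333)·(3.1667) + (-1.1667)·(0.1667)) / 5 = 0.1667/5 = 0.0333
  s[X_1,X_3] = ((0.8333)·(1.1667) + (0.8333)·(0.1667) + (-1.1667)·(-3.8333) + (-0.1667)·(0.1667) + (0.8333)·(2.1667) + (-1.1667)·(0.1667)) / 5 = 7.1667/5 = 1.4333
  s[X_2,X_2] = ((-1.8333)·(-1.8333) + (0.1667)·(0.1667) + (1.1667)·(1.1667) + (-2.8333)·(-2.8333) + (3.1667)·(3.1667) + (0.1667)·(0.1667)) / 5 = 22.8333/5 = 4.5667
  s[X_2,X_3] = ((-1.8333)·(1.1667) + (0.1667)·(0.1667) + (1.1667)·(-3.8333) + (-2.8333)·(0.1667) + (3.1667)·(2.1667) + (0.1667)·(0.1667)) / 5 = -0.1667/5 = -0.0333
  s[X_3,X_3] = ((1.1667)·(1.1667) + (0.1667)·(0.1667) + (-3.8333)·(-3.8333) + (0.1667)·(0.1667) + (2.1667)·(2.1667) + (0.1667)·(0.1667)) / 5 = 20.8333/5 = 4.1667
  Sample standard deviations s_i = √(s[i,i]):
  s(X_1) = √(0.9667) = 0.9832
  s(X_2) = √(4.5667) = 2.137
  s(X_3) = √(4.1667) = 2.0412

Step 3 — r_{ij} = s_{ij} / (s_i · s_j):
  r[X_1,X_1] = 1 (diagonal).
  r[X_1,X_2] = 0.0333 / (0.9832 · 2.137) = 0.0333 / 2.1011 = 0.0159
  r[X_1,X_3] = 1.4333 / (0.9832 · 2.0412) = 1.4333 / 2.0069 = 0.7142
  r[X_2,X_2] = 1 (diagonal).
  r[X_2,X_3] = -0.0333 / (2.137 · 2.0412) = -0.0333 / 4.3621 = -0.0076
  r[X_3,X_3] = 1 (diagonal).

R is symmetric with unit diagonal. Assembling:

R = [[1, 0.0159, 0.7142],
 [0.0159, 1, -0.0076],
 [0.7142, -0.0076, 1]]


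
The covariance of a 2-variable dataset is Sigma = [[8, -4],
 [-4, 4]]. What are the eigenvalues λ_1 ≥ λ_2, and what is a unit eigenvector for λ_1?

Step 1 — characteristic polynomial of 2×2 Sigma:
  det(Sigma - λI) = λ² - trace · λ + det = 0.
  trace = 8 + 4 = 12, det = 8·4 - (-4)² = 16.
Step 2 — discriminant:
  Δ = trace² - 4·det = 144 - 64 = 80.
Step 3 — eigenvalues:
  λ = (trace ± √Δ)/2 = (12 ± 8.9443)/2,
  λ_1 = 10.4721,  λ_2 = 1.5279.

Step 4 — unit eigenvector for λ_1: solve (Sigma - λ_1 I)v = 0. First row:
  (8 - 10.4721)·v_x + (-4)·v_y = 0, i.e. (-2.4721)·v_x + (-4)·v_y = 0,
  so v ∝ (b, λ_1 - a) = (-4, 2.4721); multiply by -1 so the first entry is positive: u = (4, -2.4721).
  ||u|| = √((4)² + (-2.4721)²) = √(22.1115) ≈ 4.7023,
  v_1 = u/||u|| ≈ (0.8507, -0.5257) (||v_1|| = 1).

λ_1 = 10.4721,  λ_2 = 1.5279;  v_1 ≈ (0.8507, -0.5257)


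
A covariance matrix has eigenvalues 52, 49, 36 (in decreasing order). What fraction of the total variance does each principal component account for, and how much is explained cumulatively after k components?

Step 1 — total variance = trace(Sigma) = Σ λ_i = 52 + 49 + 36 = 137.

Step 2 — fraction explained by component i = λ_i / Σ λ:
  PC1: 52/137 = 0.3796
  PC2: 49/137 = 0.3577
  PC3: 36/137 = 0.2628

Step 3 — cumulative fraction after k components = (λ_1 + ... + λ_k) / Σ λ:
  k = 1: 52/137 = 0.3796
  k = 2: (52 + 49)/137 = 101/137 = 0.7372
  k = 3: (52 + 49 + 36)/137 = 137/137 = 1

Summary (fraction, with percent):

explained: PC1 0.3796 (37.96%), PC2 0.3577 (35.77%), PC3 0.2628 (26.28%);  cumulative: 0.3796, 0.7372, 1


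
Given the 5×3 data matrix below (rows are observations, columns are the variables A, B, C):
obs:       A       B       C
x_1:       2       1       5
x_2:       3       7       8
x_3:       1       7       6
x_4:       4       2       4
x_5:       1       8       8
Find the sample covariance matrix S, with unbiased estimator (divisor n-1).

Step 1 — column means:
  mean(A) = (2 + 3 + 1 + 4 + 1) / 5 = 11/5 = 2.2
  mean(B) = (1 + 7 + 7 + 2 + 8) / 5 = 25/5 = 5
  mean(C) = (5 + 8 + 6 + 4 + 8) / 5 = 31/5 = 6.2

Step 2 — sample covariance S[i,j] = (1/(n-1)) · Σ_k (x_{k,i} - mean_i) · (x_{k,j} - mean_j), with n-1 = 4.
  S[A,A] = ((-0.2)·(-0.2) + (0.8)·(0.8) + (-1.2)·(-1.2) + (1.8)·(1.8) + (-1.2)·(-1.2)) / 4 = 6.8/4 = 1.7
  S[A,B] = ((-0.2)·(-4) + (0.8)·(2) + (-1.2)·(2) + (1.8)·(-3) + (-1.2)·(3)) / 4 = -9/4 = -2.25
  S[A,C] = ((-0.2)·(-1.2) + (0.8)·(1.8) + (-1.2)·(-0.2) + (1.8)·(-2.2) + (-1.2)·(1.8)) / 4 = -4.2/4 = -1.05
  S[B,B] = ((-4)·(-4) + (2)·(2) + (2)·(2) + (-3)·(-3) + (3)·(3)) / 4 = 42/4 = 10.5
  S[B,C] = ((-4)·(-1.2) + (2)·(1.8) + (2)·(-0.2) + (-3)·(-2.2) + (3)·(1.8)) / 4 = 20/4 = 5
  S[C,C] = ((-1.2)·(-1.2) + (1.8)·(1.8) + (-0.2)·(-0.2) + (-2.2)·(-2.2) + (1.8)·(1.8)) / 4 = 12.8/4 = 3.2

S is symmetric (S[j,i] = S[i,j]). Assembling:

S = [[1.7, -2.25, -1.05],
 [-2.25, 10.5, 5],
 [-1.05, 5, 3.2]]


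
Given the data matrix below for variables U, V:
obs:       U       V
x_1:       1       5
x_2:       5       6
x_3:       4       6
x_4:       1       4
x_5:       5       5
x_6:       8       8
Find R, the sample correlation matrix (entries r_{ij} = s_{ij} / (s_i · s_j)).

Step 1 — column means:
  mean(U) = (1 + 5 + 4 + 1 + 5 + 8) / 6 = 24/6 = 4
  mean(V) = (5 + 6 + 6 + 4 + 5 + 8) / 6 = 34/6 = 5.6667

Step 2 — sample variances and covariances s[i,j] = (1/(n-1)) · Σ_k (x_{k,i} - mean_i) · (x_{k,j} - mean_j), with n-1 = 5:
  s[U,U] = ((-3)·(-3) + (1)·(1) + (0)·(0) + (-3)·(-3) + (1)·(1) + (4)·(4)) / 5 = 36/5 = 7.2
  s[U,V] = ((-3)·(-0.6667) + (1)·(0.3333) + (0)·(0.3333) + (-3)·(-1.6667) + (1)·(-0.6667) + (4)·(2.3333)) / 5 = 16/5 = 3.2
  s[V,V] = ((-0.6667)·(-0.6667) + (0.3333)·(0.3333) + (0.3333)·(0.3333) + (-1.6667)·(-1.6667) + (-0.6667)·(-0.6667) + (2.3333)·(2.3333)) / 5 = 9.3333/5 = 1.8667
  Sample standard deviations s_i = √(s[i,i]):
  s(U) = √(7.2) = 2.6833
  s(V) = √(1.8667) = 1.3663

Step 3 — r_{ij} = s_{ij} / (s_i · s_j):
  r[U,U] = 1 (diagonal).
  r[U,V] = 3.2 / (2.6833 · 1.3663) = 3.2 / 3.6661 = 0.8729
  r[V,V] = 1 (diagonal).

R is symmetric with unit diagonal. Assembling:

R = [[1, 0.8729],
 [0.8729, 1]]


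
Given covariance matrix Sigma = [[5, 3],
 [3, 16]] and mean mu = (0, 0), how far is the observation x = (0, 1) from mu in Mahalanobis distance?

Step 1 — centre the observation: (x - mu) = (0, 1).

Step 2 — invert Sigma. det(Sigma) = 5·16 - (3)² = 71.
  Sigma^{-1} = (1/det) · [[d, -b], [-b, a]] = [[0.2254, -0.0423],
 [-0.0423, 0.0704]].

Step 3 — form the quadratic (x - mu)^T · Sigma^{-1} · (x - mu):
  Sigma^{-1} · (x - mu) = (-0.0423, 0.0704).
  (x - mu)^T · [Sigma^{-1} · (x - mu)] = (0)·(-0.0423) + (1)·(0.0704) = 0.0704.

Step 4 — take square root: d = √(0.0704) ≈ 0.2654.

d(x, mu) = √(0.0704) ≈ 0.2654


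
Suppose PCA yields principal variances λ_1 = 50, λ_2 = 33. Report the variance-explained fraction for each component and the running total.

Step 1 — total variance = trace(Sigma) = Σ λ_i = 50 + 33 = 83.

Step 2 — fraction explained by component i = λ_i / Σ λ:
  PC1: 50/83 = 0.6024
  PC2: 33/83 = 0.3976

Step 3 — cumulative fraction after k components = (λ_1 + ... + λ_k) / Σ λ:
  k = 1: 50/83 = 0.6024
  k = 2: (50 + 33)/83 = 83/83 = 1

Summary (fraction, with percent):

explained: PC1 0.6024 (60.24%), PC2 0.3976 (39.76%);  cumulative: 0.6024, 1


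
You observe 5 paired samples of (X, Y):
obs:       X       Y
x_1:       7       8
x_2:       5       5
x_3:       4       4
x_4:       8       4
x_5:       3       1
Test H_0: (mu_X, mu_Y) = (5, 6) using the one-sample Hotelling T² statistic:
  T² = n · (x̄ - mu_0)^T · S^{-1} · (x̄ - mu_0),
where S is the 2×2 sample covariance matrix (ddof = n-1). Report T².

Step 1 — sample mean vector:
  mean(X) = (7 + 5 + 4 + 8 + 3) / 5 = 27/5 = 5.4
  mean(Y) = (8 + 5 + 4 + 4 + 1) / 5 = 22/5 = 4.4
  x̄ = (5.4, 4.4),  deviation x̄ - mu_0 = (5.4, 4.4) - (5, 6) = (0.4, -1.6).

Step 2 — sample covariance matrix, S[i,j] = (1/(n-1)) · Σ_k (x_{k,i} - mean_i) · (x_{k,j} - mean_j), divisor n-1 = 4:
  S[X,X] = ((1.6)·(1.6) + (-0.4)·(-0.4) + (-1.4)·(-1.4) + (2.6)·(2.6) + (-2.4)·(-2.4)) / 4 = 17.2/4 = 4.3
  S[X,Y] = ((1.6)·(3.6) + (-0.4)·(0.6) + (-1.4)·(-0.4) + (2.6)·(-0.4) + (-2.4)·(-3.4)) / 4 = 13.2/4 = 3.3
  S[Y,Y] = ((3.6)·(3.6) + (0.6)·(0.6) + (-0.4)·(-0.4) + (-0.4)·(-0.4) + (-3.4)·(-3.4)) / 4 = 25.2/4 = 6.3
  S = [[4.3, 3.3],
 [3.3, 6.3]].

Step 3 — invert S. det(S) = 4.3·6.3 - (3.3)² = 16.2.
  S^{-1} = (1/det) · [[d, -b], [-b, a]] = [[0.3889, -0.2037],
 [-0.2037, 0.2654]].

Step 4 — quadratic form (x̄ - mu_0)^T · S^{-1} · (x̄ - mu_0):
  S^{-1} · (x̄ - mu_0) = (0.4815, -0.5062),
  (x̄ - mu_0)^T · [...] = (0.4)·(0.4815) + (-1.6)·(-0.5062) = 1.0025.

Step 5 — scale by n: T² = 5 · 1.0025 = 5.0123.

T² ≈ 5.0123


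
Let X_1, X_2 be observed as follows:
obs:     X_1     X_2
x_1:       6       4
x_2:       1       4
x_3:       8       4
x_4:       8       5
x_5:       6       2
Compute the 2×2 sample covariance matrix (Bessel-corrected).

Step 1 — column means:
  mean(X_1) = (6 + 1 + 8 + 8 + 6) / 5 = 29/5 = 5.8
  mean(X_2) = (4 + 4 + 4 + 5 + 2) / 5 = 19/5 = 3.8

Step 2 — sample covariance S[i,j] = (1/(n-1)) · Σ_k (x_{k,i} - mean_i) · (x_{k,j} - mean_j), with n-1 = 4.
  S[X_1,X_1] = ((0.2)·(0.2) + (-4.8)·(-4.8) + (2.2)·(2.2) + (2.2)·(2.2) + (0.2)·(0.2)) / 4 = 32.8/4 = 8.2
  S[X_1,X_2] = ((0.2)·(0.2) + (-4.8)·(0.2) + (2.2)·(0.2) + (2.2)·(1.2) + (0.2)·(-1.8)) / 4 = 1.8/4 = 0.45
  S[X_2,X_2] = ((0.2)·(0.2) + (0.2)·(0.2) + (0.2)·(0.2) + (1.2)·(1.2) + (-1.8)·(-1.8)) / 4 = 4.8/4 = 1.2

S is symmetric (S[j,i] = S[i,j]). Assembling:

S = [[8.2, 0.45],
 [0.45, 1.2]]


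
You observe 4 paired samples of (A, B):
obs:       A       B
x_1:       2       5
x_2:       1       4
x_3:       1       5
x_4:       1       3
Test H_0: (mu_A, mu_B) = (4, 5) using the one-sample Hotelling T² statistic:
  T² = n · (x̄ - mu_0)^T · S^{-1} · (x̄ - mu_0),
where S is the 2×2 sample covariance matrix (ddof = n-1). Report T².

Step 1 — sample mean vector:
  mean(A) = (2 + 1 + 1 + 1) / 4 = 5/4 = 1.25
  mean(B) = (5 + 4 + 5 + 3) / 4 = 17/4 = 4.25
  x̄ = (1.25, 4.25),  deviation x̄ - mu_0 = (1.25, 4.25) - (4, 5) = (-2.75, -0.75).

Step 2 — sample covariance matrix, S[i,j] = (1/(n-1)) · Σ_k (x_{k,i} - mean_i) · (x_{k,j} - mean_j), divisor n-1 = 3:
  S[A,A] = ((0.75)·(0.75) + (-0.25)·(-0.25) + (-0.25)·(-0.25) + (-0.25)·(-0.25)) / 3 = 0.75/3 = 0.25
  S[A,B] = ((0.75)·(0.75) + (-0.25)·(-0.25) + (-0.25)·(0.75) + (-0.25)·(-1.25)) / 3 = 0.75/3 = 0.25
  S[B,B] = ((0.75)·(0.75) + (-0.25)·(-0.25) + (0.75)·(0.75) + (-1.25)·(-1.25)) / 3 = 2.75/3 = 0.9167
  S = [[0.25, 0.25],
 [0.25, 0.9167]].

Step 3 — invert S. det(S) = 0.25·0.9167 - (0.25)² = 0.1667.
  S^{-1} = (1/det) · [[d, -b], [-b, a]] = [[5.5, -1.5],
 [-1.5, 1.5]].

Step 4 — quadratic form (x̄ - mu_0)^T · S^{-1} · (x̄ - mu_0):
  S^{-1} · (x̄ - mu_0) = (-14, 3),
  (x̄ - mu_0)^T · [...] = (-2.75)·(-14) + (-0.75)·(3) = 36.25.

Step 5 — scale by n: T² = 4 · 36.25 = 145.

T² ≈ 145


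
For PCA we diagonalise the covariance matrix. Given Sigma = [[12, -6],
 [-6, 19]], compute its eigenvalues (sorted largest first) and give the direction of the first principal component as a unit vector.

Step 1 — characteristic polynomial of 2×2 Sigma:
  det(Sigma - λI) = λ² - trace · λ + det = 0.
  trace = 12 + 19 = 31, det = 12·19 - (-6)² = 192.
Step 2 — discriminant:
  Δ = trace² - 4·det = 961 - 768 = 193.
Step 3 — eigenvalues:
  λ = (trace ± √Δ)/2 = (31 ± 13.8924)/2,
  λ_1 = 22.4462,  λ_2 = 8.5538.

Step 4 — unit eigenvector for λ_1: solve (Sigma - λ_1 I)v = 0. First row:
  (12 - 22.4462)·v_x + (-6)·v_y = 0, i.e. (-10.4462)·v_x + (-6)·v_y = 0,
  so v ∝ (b, λ_1 - a) = (-6, 10.4462); multiply by -1 so the first entry is positive: u = (6, -10.4462).
  ||u|| = √((6)² + (-10.4462)²) = √(145.1236) ≈ 12.0467,
  v_1 = u/||u|| ≈ (0.4981, -0.8671) (||v_1|| = 1).

λ_1 = 22.4462,  λ_2 = 8.5538;  v_1 ≈ (0.4981, -0.8671)


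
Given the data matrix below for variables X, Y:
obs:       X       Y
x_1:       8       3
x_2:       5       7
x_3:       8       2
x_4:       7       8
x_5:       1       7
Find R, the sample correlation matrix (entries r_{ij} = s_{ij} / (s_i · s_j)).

Step 1 — column means:
  mean(X) = (8 + 5 + 8 + 7 + 1) / 5 = 29/5 = 5.8
  mean(Y) = (3 + 7 + 2 + 8 + 7) / 5 = 27/5 = 5.4

Step 2 — sample variances and covariances s[i,j] = (1/(n-1)) · Σ_k (x_{k,i} - mean_i) · (x_{k,j} - mean_j), with n-1 = 4:
  s[X,X] = ((2.2)·(2.2) + (-0.8)·(-0.8) + (2.2)·(2.2) + (1.2)·(1.2) + (-4.8)·(-4.8)) / 4 = 34.8/4 = 8.7
  s[X,Y] = ((2.2)·(-2.4) + (-0.8)·(1.6) + (2.2)·(-3.4) + (1.2)·(2.6) + (-4.8)·(1.6)) / 4 = -18.6/4 = -4.65
  s[Y,Y] = ((-2.4)·(-2.4) + (1.6)·(1.6) + (-3.4)·(-3.4) + (2.6)·(2.6) + (1.6)·(1.6)) / 4 = 29.2/4 = 7.3
  Sample standard deviations s_i = √(s[i,i]):
  s(X) = √(8.7) = 2.9496
  s(Y) = √(7.3) = 2.7019

Step 3 — r_{ij} = s_{ij} / (s_i · s_j):
  r[X,X] = 1 (diagonal).
  r[X,Y] = -4.65 / (2.9496 · 2.7019) = -4.65 / 7.9693 = -0.5835
  r[Y,Y] = 1 (diagonal).

R is symmetric with unit diagonal. Assembling:

R = [[1, -0.5835],
 [-0.5835, 1]]


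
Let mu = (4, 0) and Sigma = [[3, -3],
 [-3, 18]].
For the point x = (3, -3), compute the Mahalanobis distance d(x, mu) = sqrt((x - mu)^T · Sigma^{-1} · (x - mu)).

Step 1 — centre the observation: (x - mu) = (-1, -3).

Step 2 — invert Sigma. det(Sigma) = 3·18 - (-3)² = 45.
  Sigma^{-1} = (1/det) · [[d, -b], [-b, a]] = [[0.4, 0.0667],
 [0.0667, 0.0667]].

Step 3 — form the quadratic (x - mu)^T · Sigma^{-1} · (x - mu):
  Sigma^{-1} · (x - mu) = (-0.6, -0.2667).
  (x - mu)^T · [Sigma^{-1} · (x - mu)] = (-1)·(-0.6) + (-3)·(-0.2667) = 1.4.

Step 4 — take square root: d = √(1.4) ≈ 1.1832.

d(x, mu) = √(1.4) ≈ 1.1832


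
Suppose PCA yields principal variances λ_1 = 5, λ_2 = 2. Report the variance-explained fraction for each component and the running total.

Step 1 — total variance = trace(Sigma) = Σ λ_i = 5 + 2 = 7.

Step 2 — fraction explained by component i = λ_i / Σ λ:
  PC1: 5/7 = 0.7143
  PC2: 2/7 = 0.2857

Step 3 — cumulative fraction after k components = (λ_1 + ... + λ_k) / Σ λ:
  k = 1: 5/7 = 0.7143
  k = 2: (5 + 2)/7 = 7/7 = 1

Summary (fraction, with percent):

explained: PC1 0.7143 (71.43%), PC2 0.2857 (28.57%);  cumulative: 0.7143, 1


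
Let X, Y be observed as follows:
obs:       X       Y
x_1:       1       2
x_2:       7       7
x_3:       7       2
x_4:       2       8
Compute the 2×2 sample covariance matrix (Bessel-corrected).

Step 1 — column means:
  mean(X) = (1 + 7 + 7 + 2) / 4 = 17/4 = 4.25
  mean(Y) = (2 + 7 + 2 + 8) / 4 = 19/4 = 4.75

Step 2 — sample covariance S[i,j] = (1/(n-1)) · Σ_k (x_{k,i} - mean_i) · (x_{k,j} - mean_j), with n-1 = 3.
  S[X,X] = ((-3.25)·(-3.25) + (2.75)·(2.75) + (2.75)·(2.75) + (-2.25)·(-2.25)) / 3 = 30.75/3 = 10.25
  S[X,Y] = ((-3.25)·(-2.75) + (2.75)·(2.25) + (2.75)·(-2.75) + (-2.25)·(3.25)) / 3 = 0.25/3 = 0.0833
  S[Y,Y] = ((-2.75)·(-2.75) + (2.25)·(2.25) + (-2.75)·(-2.75) + (3.25)·(3.25)) / 3 = 30.75/3 = 10.25

S is symmetric (S[j,i] = S[i,j]). Assembling:

S = [[10.25, 0.0833],
 [0.0833, 10.25]]


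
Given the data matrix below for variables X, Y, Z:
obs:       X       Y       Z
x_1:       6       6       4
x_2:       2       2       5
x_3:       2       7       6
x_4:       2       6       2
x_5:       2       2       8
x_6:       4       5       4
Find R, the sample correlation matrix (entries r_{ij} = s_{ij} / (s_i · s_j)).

Step 1 — column means:
  mean(X) = (6 + 2 + 2 + 2 + 2 + 4) / 6 = 18/6 = 3
  mean(Y) = (6 + 2 + 7 + 6 + 2 + 5) / 6 = 28/6 = 4.6667
  mean(Z) = (4 + 5 + 6 + 2 + 8 + 4) / 6 = 29/6 = 4.8333

Step 2 — sample variances and covariances s[i,j] = (1/(n-1)) · Σ_k (x_{k,i} - mean_i) · (x_{k,j} - mean_j), with n-1 = 5:
  s[X,X] = ((3)·(3) + (-1)·(-1) + (-1)·(-1) + (-1)·(-1) + (-1)·(-1) + (1)·(1)) / 5 = 14/5 = 2.8
  s[X,Y] = ((3)·(1.3333) + (-1)·(-2.6667) + (-1)·(2.3333) + (-1)·(1.3333) + (-1)·(-2.6667) + (1)·(0.3333)) / 5 = 6/5 = 1.2
  s[X,Z] = ((3)·(-0.8333) + (-1)·(0.1667) + (-1)·(1.1667) + (-1)·(-2.8333) + (-1)·(3.1667) + (1)·(-0.8333)) / 5 = -5/5 = -1
  s[Y,Y] = ((1.3333)·(1.3333) + (-2.6667)·(-2.6667) + (2.3333)·(2.3333) + (1.3333)·(1.3333) + (-2.6667)·(-2.6667) + (0.3333)·(0.3333)) / 5 = 23.3333/5 = 4.6667
  s[Y,Z] = ((1.3333)·(-0.8333) + (-2.6667)·(0.1667) + (2.3333)·(1.1667) + (1.3333)·(-2.8333) + (-2.6667)·(3.1667) + (0.3333)·(-0.8333)) / 5 = -11.3333/5 = -2.2667
  s[Z,Z] = ((-0.8333)·(-0.8333) + (0.1667)·(0.1667) + (1.1667)·(1.1667) + (-2.8333)·(-2.8333) + (3.1667)·(3.1667) + (-0.8333)·(-0.8333)) / 5 = 20.8333/5 = 4.1667
  Sample standard deviations s_i = √(s[i,i]):
  s(X) = √(2.8) = 1.6733
  s(Y) = √(4.6667) = 2.1602
  s(Z) = √(4.1667) = 2.0412

Step 3 — r_{ij} = s_{ij} / (s_i · s_j):
  r[X,X] = 1 (diagonal).
  r[X,Y] = 1.2 / (1.6733 · 2.1602) = 1.2 / 3.6148 = 0.332
  r[X,Z] = -1 / (1.6733 · 2.0412) = -1 / 3.4157 = -0.2928
  r[Y,Y] = 1 (diagonal).
  r[Y,Z] = -2.2667 / (2.1602 · 2.0412) = -2.2667 / 4.4096 = -0.514
  r[Z,Z] = 1 (diagonal).

R is symmetric with unit diagonal. Assembling:

R = [[1, 0.332, -0.2928],
 [0.332, 1, -0.514],
 [-0.2928, -0.514, 1]]


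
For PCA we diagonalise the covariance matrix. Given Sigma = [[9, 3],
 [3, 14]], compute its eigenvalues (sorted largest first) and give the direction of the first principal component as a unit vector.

Step 1 — characteristic polynomial of 2×2 Sigma:
  det(Sigma - λI) = λ² - trace · λ + det = 0.
  trace = 9 + 14 = 23, det = 9·14 - (3)² = 117.
Step 2 — discriminant:
  Δ = trace² - 4·det = 529 - 468 = 61.
Step 3 — eigenvalues:
  λ = (trace ± √Δ)/2 = (23 ± 7.8102)/2,
  λ_1 = 15.4051,  λ_2 = 7.5949.

Step 4 — unit eigenvector for λ_1: solve (Sigma - λ_1 I)v = 0. First row:
  (9 - 15.4051)·v_x + (3)·v_y = 0, i.e. (-6.4051)·v_x + (3)·v_y = 0,
  so v ∝ (b, λ_1 - a) = (3, 6.4051) = u.
  ||u|| = √((3)² + (6.4051)²) = √(50.0256) ≈ 7.0729,
  v_1 = u/||u|| ≈ (0.4242, 0.9056) (||v_1|| = 1).

λ_1 = 15.4051,  λ_2 = 7.5949;  v_1 ≈ (0.4242, 0.9056)


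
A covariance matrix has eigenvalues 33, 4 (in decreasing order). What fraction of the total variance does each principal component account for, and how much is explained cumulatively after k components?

Step 1 — total variance = trace(Sigma) = Σ λ_i = 33 + 4 = 37.

Step 2 — fraction explained by component i = λ_i / Σ λ:
  PC1: 33/37 = 0.8919
  PC2: 4/37 = 0.1081

Step 3 — cumulative fraction after k components = (λ_1 + ... + λ_k) / Σ λ:
  k = 1: 33/37 = 0.8919
  k = 2: (33 + 4)/37 = 37/37 = 1

Summary (fraction, with percent):

explained: PC1 0.8919 (89.19%), PC2 0.1081 (10.81%);  cumulative: 0.8919, 1


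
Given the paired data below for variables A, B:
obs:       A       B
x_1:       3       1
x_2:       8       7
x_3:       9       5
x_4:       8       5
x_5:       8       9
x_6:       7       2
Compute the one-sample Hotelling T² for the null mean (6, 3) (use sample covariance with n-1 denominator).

Step 1 — sample mean vector:
  mean(A) = (3 + 8 + 9 + 8 + 8 + 7) / 6 = 43/6 = 7.1667
  mean(B) = (1 + 7 + 5 + 5 + 9 + 2) / 6 = 29/6 = 4.8333
  x̄ = (7.1667, 4.8333),  deviation x̄ - mu_0 = (7.1667, 4.8333) - (6, 3) = (1.1667, 1.8333).

Step 2 — sample covariance matrix, S[i,j] = (1/(n-1)) · Σ_k (x_{k,i} - mean_i) · (x_{k,j} - mean_j), divisor n-1 = 5:
  S[A,A] = ((-4.1667)·(-4.1667) + (0.8333)·(0.8333) + (1.8333)·(1.8333) + (0.8333)·(0.8333) + (0.8333)·(0.8333) + (-0.1667)·(-0.1667)) / 5 = 22.8333/5 = 4.5667
  S[A,B] = ((-4.1667)·(-3.8333) + (0.8333)·(2.1667) + (1.8333)·(0.1667) + (0.8333)·(0.1667) + (0.8333)·(4.1667) + (-0.1667)·(-2.8333)) / 5 = 22.1667/5 = 4.4333
  S[B,B] = ((-3.8333)·(-3.8333) + (2.1667)·(2.1667) + (0.1667)·(0.1667) + (0.1667)·(0.1667) + (4.1667)·(4.1667) + (-2.8333)·(-2.8333)) / 5 = 44.8333/5 = 8.9667
  S = [[4.5667, 4.4333],
 [4.4333, 8.9667]].

Step 3 — invert S. det(S) = 4.5667·8.9667 - (4.4333)² = 21.2933.
  S^{-1} = (1/det) · [[d, -b], [-b, a]] = [[0.4211, -0.2082],
 [-0.2082, 0.2145]].

Step 4 — quadratic form (x̄ - mu_0)^T · S^{-1} · (x̄ - mu_0):
  S^{-1} · (x̄ - mu_0) = (0.1096, 0.1503),
  (x̄ - mu_0)^T · [...] = (1.1667)·(0.1096) + (1.8333)·(0.1503) = 0.4034.

Step 5 — scale by n: T² = 6 · 0.4034 = 2.4202.

T² ≈ 2.4202


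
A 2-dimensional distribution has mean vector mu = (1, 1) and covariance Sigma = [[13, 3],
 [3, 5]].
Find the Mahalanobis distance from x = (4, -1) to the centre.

Step 1 — centre the observation: (x - mu) = (3, -2).

Step 2 — invert Sigma. det(Sigma) = 13·5 - (3)² = 56.
  Sigma^{-1} = (1/det) · [[d, -b], [-b, a]] = [[0.0893, -0.0536],
 [-0.0536, 0.2321]].

Step 3 — form the quadratic (x - mu)^T · Sigma^{-1} · (x - mu):
  Sigma^{-1} · (x - mu) = (0.375, -0.625).
  (x - mu)^T · [Sigma^{-1} · (x - mu)] = (3)·(0.375) + (-2)·(-0.625) = 2.375.

Step 4 — take square root: d = √(2.375) ≈ 1.5411.

d(x, mu) = √(2.375) ≈ 1.5411


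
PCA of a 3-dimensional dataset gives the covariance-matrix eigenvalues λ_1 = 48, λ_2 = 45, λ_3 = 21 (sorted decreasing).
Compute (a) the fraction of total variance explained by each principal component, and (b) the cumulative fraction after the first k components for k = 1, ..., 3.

Step 1 — total variance = trace(Sigma) = Σ λ_i = 48 + 45 + 21 = 114.

Step 2 — fraction explained by component i = λ_i / Σ λ:
  PC1: 48/114 = 0.4211
  PC2: 45/114 = 0.3947
  PC3: 21/114 = 0.1842

Step 3 — cumulative fraction after k components = (λ_1 + ... + λ_k) / Σ λ:
  k = 1: 48/114 = 0.4211
  k = 2: (48 + 45)/114 = 93/114 = 0.8158
  k = 3: (48 + 45 + 21)/114 = 114/114 = 1

Summary (fraction, with percent):

explained: PC1 0.4211 (42.11%), PC2 0.3947 (39.47%), PC3 0.1842 (18.42%);  cumulative: 0.4211, 0.8158, 1


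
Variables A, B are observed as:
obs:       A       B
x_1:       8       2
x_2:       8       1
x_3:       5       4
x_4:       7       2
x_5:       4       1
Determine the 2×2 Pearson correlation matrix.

Step 1 — column means:
  mean(A) = (8 + 8 + 5 + 7 + 4) / 5 = 32/5 = 6.4
  mean(B) = (2 + 1 + 4 + 2 + 1) / 5 = 10/5 = 2

Step 2 — sample variances and covariances s[i,j] = (1/(n-1)) · Σ_k (x_{k,i} - mean_i) · (x_{k,j} - mean_j), with n-1 = 4:
  s[A,A] = ((1.6)·(1.6) + (1.6)·(1.6) + (-1.4)·(-1.4) + (0.6)·(0.6) + (-2.4)·(-2.4)) / 4 = 13.2/4 = 3.3
  s[A,B] = ((1.6)·(0) + (1.6)·(-1) + (-1.4)·(2) + (0.6)·(0) + (-2.4)·(-1)) / 4 = -2/4 = -0.5
  s[B,B] = ((0)·(0) + (-1)·(-1) + (2)·(2) + (0)·(0) + (-1)·(-1)) / 4 = 6/4 = 1.5
  Sample standard deviations s_i = √(s[i,i]):
  s(A) = √(3.3) = 1.8166
  s(B) = √(1.5) = 1.2247

Step 3 — r_{ij} = s_{ij} / (s_i · s_j):
  r[A,A] = 1 (diagonal).
  r[A,B] = -0.5 / (1.8166 · 1.2247) = -0.5 / 2.2249 = -0.2247
  r[B,B] = 1 (diagonal).

R is symmetric with unit diagonal. Assembling:

R = [[1, -0.2247],
 [-0.2247, 1]]


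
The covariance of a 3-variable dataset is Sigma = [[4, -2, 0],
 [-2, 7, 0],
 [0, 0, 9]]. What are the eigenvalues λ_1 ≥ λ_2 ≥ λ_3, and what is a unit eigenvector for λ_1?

Step 1 — characteristic polynomial p(λ) = det(λI - Sigma) = λ³ - tr·λ² + c_1·λ - det, where tr = trace, c_1 = sum of the principal 2×2 minors, det = det(Sigma):
  tr = 4 + 7 + 9 = 20,
  c_1 = (4·7 - (-2)²) + (4·9 - (0)²) + (7·9 - (0)²) = 24 + 36 + 63 = 123,
  det = 4·(7·9 - (0)²) - (-2)·((-2)·9 - (0)·(0)) + (0)·((-2)·(0) - 7·(0)) = 4·(63) - (-2)·(-18) + (0)·(0) = 216.
  So p(λ) = λ³ - 20λ² + 123λ - 216.
Step 2 — look for an integer root (rational root theorem: any rational root is an integer divisor of 216). Testing λ = 3:
  p(3) = 27 - 180 + 369 - 216 = 0  ✓
  Dividing out (λ - 3): p(λ) = (λ - 3)(λ² - 17λ + 72).
Step 3 — remaining eigenvalues from the quadratic λ² - 17λ + 72 = 0:
  Δ = 17² - 4·72 = 289 - 288 = 1,  λ = (17 ± √1)/2 = (17 ± 1)/2 = 9 or 8.
  Sorted: λ_1 = 9,  λ_2 = 8,  λ_3 = 3  (check: sum = 20 = tr ✓).

Step 4 — unit eigenvector for λ_1 = 9: v spans the null space of (Sigma - λ_1 I), whose rows are
  r_1 = (-5, -2, 0),  r_2 = (-2, -2, 0),  r_3 = (0, 0, 0).
  v is orthogonal to every row, so take v ∝ r_1 × r_2 = ((-2)·(0) - (0)·(-2), (0)·(-2) - (-5)·(0), (-5)·(-2) - (-2)·(-2)) = (0, 0, 6).
  Rescale (divide by 6): u = (0, 0, 1).
  ||u|| = √((0)² + (0)² + (1)²) = √(1) = 1,  v_1 = u/||u|| ≈ (0, 0, 1) (||v_1|| = 1).

λ_1 = 9,  λ_2 = 8,  λ_3 = 3;  v_1 ≈ (0, 0, 1)


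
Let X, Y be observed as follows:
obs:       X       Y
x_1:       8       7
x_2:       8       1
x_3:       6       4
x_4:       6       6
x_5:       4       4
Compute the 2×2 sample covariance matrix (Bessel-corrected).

Step 1 — column means:
  mean(X) = (8 + 8 + 6 + 6 + 4) / 5 = 32/5 = 6.4
  mean(Y) = (7 + 1 + 4 + 6 + 4) / 5 = 22/5 = 4.4

Step 2 — sample covariance S[i,j] = (1/(n-1)) · Σ_k (x_{k,i} - mean_i) · (x_{k,j} - mean_j), with n-1 = 4.
  S[X,X] = ((1.6)·(1.6) + (1.6)·(1.6) + (-0.4)·(-0.4) + (-0.4)·(-0.4) + (-2.4)·(-2.4)) / 4 = 11.2/4 = 2.8
  S[X,Y] = ((1.6)·(2.6) + (1.6)·(-3.4) + (-0.4)·(-0.4) + (-0.4)·(1.6) + (-2.4)·(-0.4)) / 4 = -0.8/4 = -0.2
  S[Y,Y] = ((2.6)·(2.6) + (-3.4)·(-3.4) + (-0.4)·(-0.4) + (1.6)·(1.6) + (-0.4)·(-0.4)) / 4 = 21.2/4 = 5.3

S is symmetric (S[j,i] = S[i,j]). Assembling:

S = [[2.8, -0.2],
 [-0.2, 5.3]]


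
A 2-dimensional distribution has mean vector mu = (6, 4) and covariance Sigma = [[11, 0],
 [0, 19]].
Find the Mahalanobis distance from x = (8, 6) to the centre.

Step 1 — centre the observation: (x - mu) = (2, 2).

Step 2 — invert Sigma. det(Sigma) = 11·19 - (0)² = 209.
  Sigma^{-1} = (1/det) · [[d, -b], [-b, a]] = [[0.0909, 0],
 [0, 0.0526]].

Step 3 — form the quadratic (x - mu)^T · Sigma^{-1} · (x - mu):
  Sigma^{-1} · (x - mu) = (0.1818, 0.1053).
  (x - mu)^T · [Sigma^{-1} · (x - mu)] = (2)·(0.1818) + (2)·(0.1053) = 0.5742.

Step 4 — take square root: d = √(0.5742) ≈ 0.7577.

d(x, mu) = √(0.5742) ≈ 0.7577


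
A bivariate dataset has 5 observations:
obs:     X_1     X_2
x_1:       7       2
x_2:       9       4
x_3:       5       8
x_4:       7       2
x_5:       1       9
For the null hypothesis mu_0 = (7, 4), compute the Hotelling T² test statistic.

Step 1 — sample mean vector:
  mean(X_1) = (7 + 9 + 5 + 7 + 1) / 5 = 29/5 = 5.8
  mean(X_2) = (2 + 4 + 8 + 2 + 9) / 5 = 25/5 = 5
  x̄ = (5.8, 5),  deviation x̄ - mu_0 = (5.8, 5) - (7, 4) = (-1.2, 1).

Step 2 — sample covariance matrix, S[i,j] = (1/(n-1)) · Σ_k (x_{k,i} - mean_i) · (x_{k,j} - mean_j), divisor n-1 = 4:
  S[X_1,X_1] = ((1.2)·(1.2) + (3.2)·(3.2) + (-0.8)·(-0.8) + (1.2)·(1.2) + (-4.8)·(-4.8)) / 4 = 36.8/4 = 9.2
  S[X_1,X_2] = ((1.2)·(-3) + (3.2)·(-1) + (-0.8)·(3) + (1.2)·(-3) + (-4.8)·(4)) / 4 = -32/4 = -8
  S[X_2,X_2] = ((-3)·(-3) + (-1)·(-1) + (3)·(3) + (-3)·(-3) + (4)·(4)) / 4 = 44/4 = 11
  S = [[9.2, -8],
 [-8, 11]].

Step 3 — invert S. det(S) = 9.2·11 - (-8)² = 37.2.
  S^{-1} = (1/det) · [[d, -b], [-b, a]] = [[0.2957, 0.2151],
 [0.2151, 0.2473]].

Step 4 — quadratic form (x̄ - mu_0)^T · S^{-1} · (x̄ - mu_0):
  S^{-1} · (x̄ - mu_0) = (-0.1398, -0.0108),
  (x̄ - mu_0)^T · [...] = (-1.2)·(-0.1398) + (1)·(-0.0108) = 0.157.

Step 5 — scale by n: T² = 5 · 0.157 = 0.7849.

T² ≈ 0.7849


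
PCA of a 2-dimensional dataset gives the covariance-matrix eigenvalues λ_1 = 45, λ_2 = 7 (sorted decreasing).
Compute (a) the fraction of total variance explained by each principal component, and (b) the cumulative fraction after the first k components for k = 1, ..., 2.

Step 1 — total variance = trace(Sigma) = Σ λ_i = 45 + 7 = 52.

Step 2 — fraction explained by component i = λ_i / Σ λ:
  PC1: 45/52 = 0.8654
  PC2: 7/52 = 0.1346

Step 3 — cumulative fraction after k components = (λ_1 + ... + λ_k) / Σ λ:
  k = 1: 45/52 = 0.8654
  k = 2: (45 + 7)/52 = 52/52 = 1

Summary (fraction, with percent):

explained: PC1 0.8654 (86.54%), PC2 0.1346 (13.46%);  cumulative: 0.8654, 1


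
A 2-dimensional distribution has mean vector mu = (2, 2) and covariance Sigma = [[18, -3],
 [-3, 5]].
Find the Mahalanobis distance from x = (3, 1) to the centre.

Step 1 — centre the observation: (x - mu) = (1, -1).

Step 2 — invert Sigma. det(Sigma) = 18·5 - (-3)² = 81.
  Sigma^{-1} = (1/det) · [[d, -b], [-b, a]] = [[0.0617, 0.037],
 [0.037, 0.2222]].

Step 3 — form the quadratic (x - mu)^T · Sigma^{-1} · (x - mu):
  Sigma^{-1} · (x - mu) = (0.0247, -0.1852).
  (x - mu)^T · [Sigma^{-1} · (x - mu)] = (1)·(0.0247) + (-1)·(-0.1852) = 0.2099.

Step 4 — take square root: d = √(0.2099) ≈ 0.4581.

d(x, mu) = √(0.2099) ≈ 0.4581


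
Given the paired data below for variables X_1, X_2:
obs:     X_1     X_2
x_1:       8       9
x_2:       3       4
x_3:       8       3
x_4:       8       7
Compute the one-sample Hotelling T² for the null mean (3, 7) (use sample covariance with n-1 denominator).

Step 1 — sample mean vector:
  mean(X_1) = (8 + 3 + 8 + 8) / 4 = 27/4 = 6.75
  mean(X_2) = (9 + 4 + 3 + 7) / 4 = 23/4 = 5.75
  x̄ = (6.75, 5.75),  deviation x̄ - mu_0 = (6.75, 5.75) - (3, 7) = (3.75, -1.25).

Step 2 — sample covariance matrix, S[i,j] = (1/(n-1)) · Σ_k (x_{k,i} - mean_i) · (x_{k,j} - mean_j), divisor n-1 = 3:
  S[X_1,X_1] = ((1.25)·(1.25) + (-3.75)·(-3.75) + (1.25)·(1.25) + (1.25)·(1.25)) / 3 = 18.75/3 = 6.25
  S[X_1,X_2] = ((1.25)·(3.25) + (-3.75)·(-1.75) + (1.25)·(-2.75) + (1.25)·(1.25)) / 3 = 8.75/3 = 2.9167
  S[X_2,X_2] = ((3.25)·(3.25) + (-1.75)·(-1.75) + (-2.75)·(-2.75) + (1.25)·(1.25)) / 3 = 22.75/3 = 7.5833
  S = [[6.25, 2.9167],
 [2.9167, 7.5833]].

Step 3 — invert S. det(S) = 6.25·7.5833 - (2.9167)² = 38.8889.
  S^{-1} = (1/det) · [[d, -b], [-b, a]] = [[0.195, -0.075],
 [-0.075, 0.1607]].

Step 4 — quadratic form (x̄ - mu_0)^T · S^{-1} · (x̄ - mu_0):
  S^{-1} · (x̄ - mu_0) = (0.825, -0.4821),
  (x̄ - mu_0)^T · [...] = (3.75)·(0.825) + (-1.25)·(-0.4821) = 3.6964.

Step 5 — scale by n: T² = 4 · 3.6964 = 14.7857.

T² ≈ 14.7857


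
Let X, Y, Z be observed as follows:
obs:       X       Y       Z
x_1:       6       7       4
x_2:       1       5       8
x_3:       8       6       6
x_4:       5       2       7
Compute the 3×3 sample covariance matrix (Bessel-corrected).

Step 1 — column means:
  mean(X) = (6 + 1 + 8 + 5) / 4 = 20/4 = 5
  mean(Y) = (7 + 5 + 6 + 2) / 4 = 20/4 = 5
  mean(Z) = (4 + 8 + 6 + 7) / 4 = 25/4 = 6.25

Step 2 — sample covariance S[i,j] = (1/(n-1)) · Σ_k (x_{k,i} - mean_i) · (x_{k,j} - mean_j), with n-1 = 3.
  S[X,X] = ((1)·(1) + (-4)·(-4) + (3)·(3) + (0)·(0)) / 3 = 26/3 = 8.6667
  S[X,Y] = ((1)·(2) + (-4)·(0) + (3)·(1) + (0)·(-3)) / 3 = 5/3 = 1.6667
  S[X,Z] = ((1)·(-2.25) + (-4)·(1.75) + (3)·(-0.25) + (0)·(0.75)) / 3 = -10/3 = -3.3333
  S[Y,Y] = ((2)·(2) + (0)·(0) + (1)·(1) + (-3)·(-3)) / 3 = 14/3 = 4.6667
  S[Y,Z] = ((2)·(-2.25) + (0)·(1.75) + (1)·(-0.25) + (-3)·(0.75)) / 3 = -7/3 = -2.3333
  S[Z,Z] = ((-2.25)·(-2.25) + (1.75)·(1.75) + (-0.25)·(-0.25) + (0.75)·(0.75)) / 3 = 8.75/3 = 2.9167

S is symmetric (S[j,i] = S[i,j]). Assembling:

S = [[8.6667, 1.6667, -3.3333],
 [1.6667, 4.6667, -2.3333],
 [-3.3333, -2.3333, 2.9167]]


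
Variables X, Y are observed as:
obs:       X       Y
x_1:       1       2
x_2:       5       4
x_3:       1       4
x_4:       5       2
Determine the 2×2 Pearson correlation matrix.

Step 1 — column means:
  mean(X) = (1 + 5 + 1 + 5) / 4 = 12/4 = 3
  mean(Y) = (2 + 4 + 4 + 2) / 4 = 12/4 = 3

Step 2 — sample variances and covariances s[i,j] = (1/(n-1)) · Σ_k (x_{k,i} - mean_i) · (x_{k,j} - mean_j), with n-1 = 3:
  s[X,X] = ((-2)·(-2) + (2)·(2) + (-2)·(-2) + (2)·(2)) / 3 = 16/3 = 5.3333
  s[X,Y] = ((-2)·(-1) + (2)·(1) + (-2)·(1) + (2)·(-1)) / 3 = 0/3 = 0
  s[Y,Y] = ((-1)·(-1) + (1)·(1) + (1)·(1) + (-1)·(-1)) / 3 = 4/3 = 1.3333
  Sample standard deviations s_i = √(s[i,i]):
  s(X) = √(5.3333) = 2.3094
  s(Y) = √(1.3333) = 1.1547

Step 3 — r_{ij} = s_{ij} / (s_i · s_j):
  r[X,X] = 1 (diagonal).
  r[X,Y] = 0 / (2.3094 · 1.1547) = 0 / 2.6667 = 0
  r[Y,Y] = 1 (diagonal).

R is symmetric with unit diagonal. Assembling:

R = [[1, 0],
 [0, 1]]


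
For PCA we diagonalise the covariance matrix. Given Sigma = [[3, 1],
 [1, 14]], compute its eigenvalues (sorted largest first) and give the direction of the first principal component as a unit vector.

Step 1 — characteristic polynomial of 2×2 Sigma:
  det(Sigma - λI) = λ² - trace · λ + det = 0.
  trace = 3 + 14 = 17, det = 3·14 - (1)² = 41.
Step 2 — discriminant:
  Δ = trace² - 4·det = 289 - 164 = 125.
Step 3 — eigenvalues:
  λ = (trace ± √Δ)/2 = (17 ± 11.1803)/2,
  λ_1 = 14.0902,  λ_2 = 2.9098.

Step 4 — unit eigenvector for λ_1: solve (Sigma - λ_1 I)v = 0. First row:
  (3 - 14.0902)·v_x + (1)·v_y = 0, i.e. (-11.0902)·v_x + (1)·v_y = 0,
  so v ∝ (b, λ_1 - a) = (1, 11.0902) = u.
  ||u|| = √((1)² + (11.0902)²) = √(123.9919) ≈ 11.1352,
  v_1 = u/||u|| ≈ (0.0898, 0.996) (||v_1|| = 1).

λ_1 = 14.0902,  λ_2 = 2.9098;  v_1 ≈ (0.0898, 0.996)


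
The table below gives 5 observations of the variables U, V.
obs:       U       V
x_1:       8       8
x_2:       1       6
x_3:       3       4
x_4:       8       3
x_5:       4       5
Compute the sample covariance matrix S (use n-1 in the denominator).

Step 1 — column means:
  mean(U) = (8 + 1 + 3 + 8 + 4) / 5 = 24/5 = 4.8
  mean(V) = (8 + 6 + 4 + 3 + 5) / 5 = 26/5 = 5.2

Step 2 — sample covariance S[i,j] = (1/(n-1)) · Σ_k (x_{k,i} - mean_i) · (x_{k,j} - mean_j), with n-1 = 4.
  S[U,U] = ((3.2)·(3.2) + (-3.8)·(-3.8) + (-1.8)·(-1.8) + (3.2)·(3.2) + (-0.8)·(-0.8)) / 4 = 38.8/4 = 9.7
  S[U,V] = ((3.2)·(2.8) + (-3.8)·(0.8) + (-1.8)·(-1.2) + (3.2)·(-2.2) + (-0.8)·(-0.2)) / 4 = 1.2/4 = 0.3
  S[V,V] = ((2.8)·(2.8) + (0.8)·(0.8) + (-1.2)·(-1.2) + (-2.2)·(-2.2) + (-0.2)·(-0.2)) / 4 = 14.8/4 = 3.7

S is symmetric (S[j,i] = S[i,j]). Assembling:

S = [[9.7, 0.3],
 [0.3, 3.7]]


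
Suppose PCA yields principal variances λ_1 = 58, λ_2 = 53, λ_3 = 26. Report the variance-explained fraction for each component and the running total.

Step 1 — total variance = trace(Sigma) = Σ λ_i = 58 + 53 + 26 = 137.

Step 2 — fraction explained by component i = λ_i / Σ λ:
  PC1: 58/137 = 0.4234
  PC2: 53/137 = 0.3869
  PC3: 26/137 = 0.1898

Step 3 — cumulative fraction after k components = (λ_1 + ... + λ_k) / Σ λ:
  k = 1: 58/137 = 0.4234
  k = 2: (58 + 53)/137 = 111/137 = 0.8102
  k = 3: (58 + 53 + 26)/137 = 137/137 = 1

Summary (fraction, with percent):

explained: PC1 0.4234 (42.34%), PC2 0.3869 (38.69%), PC3 0.1898 (18.98%);  cumulative: 0.4234, 0.8102, 1


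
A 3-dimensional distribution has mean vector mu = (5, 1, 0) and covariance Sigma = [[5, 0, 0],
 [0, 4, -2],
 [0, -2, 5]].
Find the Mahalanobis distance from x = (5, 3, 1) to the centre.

Step 1 — centre the observation: (x - mu) = (0, 2, 1).

Step 2 — invert Sigma (cofactor / det for 3×3, or solve directly):
  Sigma^{-1} = [[0.2, 0, 0],
 [0, 0.3125, 0.125],
 [0, 0.125, 0.25]].

Step 3 — form the quadratic (x - mu)^T · Sigma^{-1} · (x - mu):
  Sigma^{-1} · (x - mu) = (0, 0.75, 0.5).
  (x - mu)^T · [Sigma^{-1} · (x - mu)] = (0)·(0) + (2)·(0.75) + (1)·(0.5) = 2.

Step 4 — take square root: d = √(2) ≈ 1.4142.

d(x, mu) = √(2) ≈ 1.4142


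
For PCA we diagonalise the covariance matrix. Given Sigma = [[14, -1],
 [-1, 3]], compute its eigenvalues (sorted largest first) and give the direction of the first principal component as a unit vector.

Step 1 — characteristic polynomial of 2×2 Sigma:
  det(Sigma - λI) = λ² - trace · λ + det = 0.
  trace = 14 + 3 = 17, det = 14·3 - (-1)² = 41.
Step 2 — discriminant:
  Δ = trace² - 4·det = 289 - 164 = 125.
Step 3 — eigenvalues:
  λ = (trace ± √Δ)/2 = (17 ± 11.1803)/2,
  λ_1 = 14.0902,  λ_2 = 2.9098.

Step 4 — unit eigenvector for λ_1: solve (Sigma - λ_1 I)v = 0. First row:
  (14 - 14.0902)·v_x + (-1)·v_y = 0, i.e. (-0.0902)·v_x + (-1)·v_y = 0,
  so v ∝ (b, λ_1 - a) = (-1, 0.0902); multiply by -1 so the first entry is positive: u = (1, -0.0902).
  ||u|| = √((1)² + (-0.0902)²) = √(1.0081) ≈ 1.0041,
  v_1 = u/||u|| ≈ (0.996, -0.0898) (||v_1|| = 1).

λ_1 = 14.0902,  λ_2 = 2.9098;  v_1 ≈ (0.996, -0.0898)
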